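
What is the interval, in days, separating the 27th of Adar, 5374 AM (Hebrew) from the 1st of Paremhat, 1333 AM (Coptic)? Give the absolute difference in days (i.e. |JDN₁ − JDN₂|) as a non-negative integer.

JDN of the first date = 2310628.
JDN of the second date = 2311723.
|2311723 − 2310628| = 1095.

1095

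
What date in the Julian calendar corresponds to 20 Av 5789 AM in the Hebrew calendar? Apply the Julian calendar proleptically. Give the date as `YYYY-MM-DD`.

2029-07-19

Both dates share Julian Day Number 2462350; in the Julian calendar that is 19 July 2029 CE.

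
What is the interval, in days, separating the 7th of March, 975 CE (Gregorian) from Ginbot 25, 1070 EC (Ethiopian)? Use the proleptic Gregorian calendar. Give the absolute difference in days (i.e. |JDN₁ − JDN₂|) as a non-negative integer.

First date → JDN 2077237; second date → JDN 2114937.
The interval is |2077237 − 2114937| = 37700 days.

37700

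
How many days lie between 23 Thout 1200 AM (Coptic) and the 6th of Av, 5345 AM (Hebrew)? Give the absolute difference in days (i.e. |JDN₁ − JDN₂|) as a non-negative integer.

JDN of the first date = 2262987.
JDN of the second date = 2300182.
|2300182 − 2262987| = 37195.

37195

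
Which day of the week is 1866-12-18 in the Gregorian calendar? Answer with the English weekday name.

2402954 ≡ 1 (mod 7); counting from Monday = 0 gives Tuesday.

Tuesday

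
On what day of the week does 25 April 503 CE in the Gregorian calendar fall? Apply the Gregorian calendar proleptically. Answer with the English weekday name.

Wednesday

Since JDN mod 7 = 2 (0 = Monday), the day is Wednesday.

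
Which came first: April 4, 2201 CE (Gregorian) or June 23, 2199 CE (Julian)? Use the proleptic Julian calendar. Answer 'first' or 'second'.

second

The two dates have Julian Day Numbers 2525052 and 2524416 respectively.
Since 2524416 < 2525052, the second date comes first.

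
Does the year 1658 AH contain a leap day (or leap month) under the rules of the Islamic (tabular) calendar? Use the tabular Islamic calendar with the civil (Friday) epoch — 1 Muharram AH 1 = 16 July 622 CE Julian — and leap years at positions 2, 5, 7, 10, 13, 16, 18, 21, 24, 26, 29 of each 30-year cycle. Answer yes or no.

Year 1658 AH is year 8 of its 30-year cycle; leap positions are 2, 5, 7, 10, 13, 16, 18, 21, 24, 26, 29, so it is a common year (354 days).

no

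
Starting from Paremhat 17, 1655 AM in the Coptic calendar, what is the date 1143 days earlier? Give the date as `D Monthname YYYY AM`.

The starting date is JDN 2429349; 2429349 − 1143 = 2428206.
JDN 2428206 corresponds to 29 Tobi 1652 AM.

29 Tobi 1652 AM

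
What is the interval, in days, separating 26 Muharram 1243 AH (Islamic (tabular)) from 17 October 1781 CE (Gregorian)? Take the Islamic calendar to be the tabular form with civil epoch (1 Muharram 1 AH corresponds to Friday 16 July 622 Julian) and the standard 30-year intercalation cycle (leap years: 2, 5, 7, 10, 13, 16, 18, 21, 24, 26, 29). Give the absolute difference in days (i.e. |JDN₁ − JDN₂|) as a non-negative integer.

16741

JDN of the first date = 2388588.
JDN of the second date = 2371847.
|2371847 − 2388588| = 16741.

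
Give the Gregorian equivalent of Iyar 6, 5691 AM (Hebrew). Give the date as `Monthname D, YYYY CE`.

Julian Day Number of the source date = 2426455.
Converting JDN 2426455 to the Gregorian calendar gives 23 April 1931 CE.

April 23, 1931 CE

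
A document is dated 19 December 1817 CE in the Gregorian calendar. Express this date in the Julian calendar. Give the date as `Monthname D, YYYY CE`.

December 7, 1817 CE

At this point the Julian calendar is 12 days behind the Gregorian.
19 December 1817 Gregorian − 12 days → 7 December 1817 Julian.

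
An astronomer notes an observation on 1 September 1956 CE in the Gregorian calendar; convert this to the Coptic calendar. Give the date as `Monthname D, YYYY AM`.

Julian Day Number of the source date = 2435718.
Converting JDN 2435718 to the Coptic calendar gives 26 Mesori 1672 AM.

Mesori 26, 1672 AM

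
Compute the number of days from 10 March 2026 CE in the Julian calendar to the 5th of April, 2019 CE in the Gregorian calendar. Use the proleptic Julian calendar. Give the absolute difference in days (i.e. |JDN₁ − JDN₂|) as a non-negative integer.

JDN of the first date = 2461123.
JDN of the second date = 2458579.
|2458579 − 2461123| = 2544.

2544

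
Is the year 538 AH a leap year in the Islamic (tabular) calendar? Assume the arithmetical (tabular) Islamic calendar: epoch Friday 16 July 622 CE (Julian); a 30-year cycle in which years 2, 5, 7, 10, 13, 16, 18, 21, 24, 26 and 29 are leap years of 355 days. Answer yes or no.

Year 538 AH is year 28 of its 30-year cycle; leap positions are 2, 5, 7, 10, 13, 16, 18, 21, 24, 26, 29, so it is a common year (354 days).

no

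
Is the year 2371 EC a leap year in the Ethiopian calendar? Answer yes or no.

2371 mod 4 = 3; in the Ethiopian calendar a year is leap when year mod 4 = 3, so it is a leap year.

yes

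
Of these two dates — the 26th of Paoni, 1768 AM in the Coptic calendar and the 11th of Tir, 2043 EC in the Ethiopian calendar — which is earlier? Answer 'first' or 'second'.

Converting both to JDN: 2470722 vs 2470191; the smaller is the second.

second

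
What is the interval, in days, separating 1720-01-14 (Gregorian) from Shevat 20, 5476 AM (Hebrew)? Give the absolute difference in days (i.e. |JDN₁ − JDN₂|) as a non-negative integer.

First date → JDN 2349290; second date → JDN 2347859.
The interval is |2349290 − 2347859| = 1431 days.

1431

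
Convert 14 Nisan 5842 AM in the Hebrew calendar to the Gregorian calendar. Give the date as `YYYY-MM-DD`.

Both dates share Julian Day Number 2481598; in the Gregorian calendar that is 13 April 2082 CE.

2082-04-13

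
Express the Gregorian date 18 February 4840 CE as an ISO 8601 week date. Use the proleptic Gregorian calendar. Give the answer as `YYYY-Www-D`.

4840-W07-6

The weekday is Saturday (ISO weekday 6).
That Saturday belongs to ISO week 7 of ISO year 4840.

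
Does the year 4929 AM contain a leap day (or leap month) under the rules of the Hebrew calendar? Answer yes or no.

Hebrew year 4929 is year 8 of its 19-year Metonic cycle; leap years are at positions 3, 6, 8, 11, 14, 17, 19, so it is a leap year (13 months).

yes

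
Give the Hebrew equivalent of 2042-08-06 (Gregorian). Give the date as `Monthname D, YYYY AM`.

Julian Day Number of the source date = 2467103.
Converting JDN 2467103 to the Hebrew calendar gives 20 Av 5802 AM.

Av 20, 5802 AM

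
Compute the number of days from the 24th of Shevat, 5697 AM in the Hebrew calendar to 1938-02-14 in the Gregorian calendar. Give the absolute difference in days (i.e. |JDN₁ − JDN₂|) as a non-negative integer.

JDN of the first date = 2428570.
JDN of the second date = 2428944.
|2428944 − 2428570| = 374.

374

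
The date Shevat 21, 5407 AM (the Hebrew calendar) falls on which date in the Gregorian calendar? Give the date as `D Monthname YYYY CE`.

Julian Day Number of the source date = 2322641.
Converting JDN 2322641 to the Gregorian calendar gives 27 January 1647 CE.

27 January 1647 CE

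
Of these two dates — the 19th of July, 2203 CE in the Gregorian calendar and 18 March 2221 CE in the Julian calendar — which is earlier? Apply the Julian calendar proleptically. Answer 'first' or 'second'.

first

The two dates have Julian Day Numbers 2525888 and 2532355 respectively.
Since 2525888 < 2532355, the first date comes first.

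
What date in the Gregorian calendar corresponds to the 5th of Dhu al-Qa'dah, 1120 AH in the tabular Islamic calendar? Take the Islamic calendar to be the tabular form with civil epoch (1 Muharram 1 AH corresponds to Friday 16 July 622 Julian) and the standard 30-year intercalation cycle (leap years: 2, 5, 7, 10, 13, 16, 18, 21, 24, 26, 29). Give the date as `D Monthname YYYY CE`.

Julian Day Number of the source date = 2345275.
Converting JDN 2345275 to the Gregorian calendar gives 16 January 1709 CE.

16 January 1709 CE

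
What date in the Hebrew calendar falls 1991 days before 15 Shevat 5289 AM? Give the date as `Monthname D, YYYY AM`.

Elul 3, 5283 AM

Counting 1991 days back from JDN 2279550 reaches JDN 2277559, which is Elul 3, 5283 AM.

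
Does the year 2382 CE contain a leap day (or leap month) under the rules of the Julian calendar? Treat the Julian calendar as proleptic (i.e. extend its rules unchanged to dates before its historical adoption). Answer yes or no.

2382 mod 4 = 2, so it is a common year in the Julian calendar.

no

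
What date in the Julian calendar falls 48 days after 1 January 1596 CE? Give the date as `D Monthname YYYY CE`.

Counting 48 days forward from JDN 2303997 reaches JDN 2304045, which is 18 February 1596 CE.

18 February 1596 CE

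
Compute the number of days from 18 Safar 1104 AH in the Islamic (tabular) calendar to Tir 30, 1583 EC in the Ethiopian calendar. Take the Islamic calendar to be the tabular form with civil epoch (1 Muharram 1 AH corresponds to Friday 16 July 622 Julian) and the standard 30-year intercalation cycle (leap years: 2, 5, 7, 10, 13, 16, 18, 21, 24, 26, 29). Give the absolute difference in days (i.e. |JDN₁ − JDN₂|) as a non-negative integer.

37158

First date → JDN 2339353; second date → JDN 2302195.
The interval is |2339353 − 2302195| = 37158 days.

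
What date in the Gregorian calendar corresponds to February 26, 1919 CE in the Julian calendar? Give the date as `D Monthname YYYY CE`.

For dates in this range the Gregorian date is 13 days ahead of the Julian.
26 February 1919 Julian + 13 days → 11 March 1919 Gregorian.

11 March 1919 CE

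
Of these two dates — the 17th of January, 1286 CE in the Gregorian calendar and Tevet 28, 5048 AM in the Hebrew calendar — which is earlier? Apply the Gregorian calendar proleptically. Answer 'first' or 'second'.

first

Converting both to JDN: 2190779 vs 2191504; the smaller is the first.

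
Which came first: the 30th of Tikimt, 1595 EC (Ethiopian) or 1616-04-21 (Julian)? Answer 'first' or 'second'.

First date → JDN 2306488; second date → JDN 2311413.
JDN 2306488 < JDN 2311413, so the first date is earlier.

first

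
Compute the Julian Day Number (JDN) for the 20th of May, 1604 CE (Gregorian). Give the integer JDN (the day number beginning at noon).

JDN 2400001 is 17 November 1858 CE (Gregorian), MJD 0; the target day is −92952 days from there, so JDN = 2307049.

2307049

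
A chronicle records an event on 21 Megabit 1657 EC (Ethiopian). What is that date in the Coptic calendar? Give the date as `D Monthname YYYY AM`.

The source date corresponds to 27 March 1665 in the Gregorian calendar (JDN 2329275).
That day falls on 21 Paremhat 1381 AM in the Coptic calendar.

21 Paremhat 1381 AM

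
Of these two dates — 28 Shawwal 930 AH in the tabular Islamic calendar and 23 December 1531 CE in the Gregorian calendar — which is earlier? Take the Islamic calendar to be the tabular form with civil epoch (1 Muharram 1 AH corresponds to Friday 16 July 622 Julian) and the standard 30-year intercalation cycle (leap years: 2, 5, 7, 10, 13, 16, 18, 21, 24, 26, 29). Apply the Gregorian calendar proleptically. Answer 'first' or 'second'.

first

First date → JDN 2277940; second date → JDN 2280602.
JDN 2277940 < JDN 2280602, so the first date is earlier.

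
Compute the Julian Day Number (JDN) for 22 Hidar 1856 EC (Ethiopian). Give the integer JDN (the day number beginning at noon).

2401841

In the Gregorian calendar the same day is 1 December 1863.
JDN 2400001 is 17 November 1858 CE (Gregorian), MJD 0; the target day is +1840 days from there, so JDN = 2401841.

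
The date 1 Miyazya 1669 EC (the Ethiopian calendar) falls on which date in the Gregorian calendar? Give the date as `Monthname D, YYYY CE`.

April 6, 1677 CE

Julian Day Number of the source date = 2333668.
Converting JDN 2333668 to the Gregorian calendar gives 6 April 1677 CE.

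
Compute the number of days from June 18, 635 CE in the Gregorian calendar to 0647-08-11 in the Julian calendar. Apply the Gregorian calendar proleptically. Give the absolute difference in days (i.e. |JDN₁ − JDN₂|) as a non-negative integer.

4440

JDN of the first date = 1953157.
JDN of the second date = 1957597.
|1957597 − 1953157| = 4440.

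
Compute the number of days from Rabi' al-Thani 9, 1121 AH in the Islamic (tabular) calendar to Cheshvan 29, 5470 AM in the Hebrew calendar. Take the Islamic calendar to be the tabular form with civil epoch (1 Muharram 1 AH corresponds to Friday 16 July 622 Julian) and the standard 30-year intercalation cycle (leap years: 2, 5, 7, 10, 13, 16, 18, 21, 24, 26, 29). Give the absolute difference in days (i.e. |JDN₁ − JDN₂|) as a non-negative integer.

137

JDN of the first date = 2345428.
JDN of the second date = 2345565.
|2345565 − 2345428| = 137.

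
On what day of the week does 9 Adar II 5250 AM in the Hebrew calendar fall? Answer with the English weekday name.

Tuesday

This is JDN 2265341 (11 March 1490 Gregorian).
Since JDN mod 7 = 1 (0 = Monday), the day is Tuesday.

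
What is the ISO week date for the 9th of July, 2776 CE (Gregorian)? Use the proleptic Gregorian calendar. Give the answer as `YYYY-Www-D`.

The weekday is Friday (ISO weekday 5).
That Friday belongs to ISO week 28 of ISO year 2776.

2776-W28-5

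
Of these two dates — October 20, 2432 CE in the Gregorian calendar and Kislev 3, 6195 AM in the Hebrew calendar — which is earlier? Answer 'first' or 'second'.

Converting both to JDN: 2609623 vs 2610399; the smaller is the first.

first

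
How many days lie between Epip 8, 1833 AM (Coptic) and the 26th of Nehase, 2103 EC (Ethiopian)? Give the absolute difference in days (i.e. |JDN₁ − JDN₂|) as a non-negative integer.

First date → JDN 2494475; second date → JDN 2492331.
The interval is |2494475 − 2492331| = 2144 days.

2144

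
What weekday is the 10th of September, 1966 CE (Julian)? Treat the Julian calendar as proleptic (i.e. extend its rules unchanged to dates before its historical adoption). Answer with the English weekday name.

Friday

This is JDN 2439392 (23 September 1966 Gregorian).
JDN 2439392 mod 7 = 4, and JDN 0 was a Monday, so this is a Friday.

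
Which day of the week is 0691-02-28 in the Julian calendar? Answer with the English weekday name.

Tuesday

Equivalently 3 March 691 Gregorian, JDN 1973504.
Since JDN mod 7 = 1 (0 = Monday), the day is Tuesday.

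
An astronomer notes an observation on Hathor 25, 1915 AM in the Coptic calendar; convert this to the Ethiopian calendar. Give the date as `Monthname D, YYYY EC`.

Hidar 25, 2191 EC

Both dates share Julian Day Number 2524202; in the Ethiopian calendar that is 25 Hidar 2191 EC.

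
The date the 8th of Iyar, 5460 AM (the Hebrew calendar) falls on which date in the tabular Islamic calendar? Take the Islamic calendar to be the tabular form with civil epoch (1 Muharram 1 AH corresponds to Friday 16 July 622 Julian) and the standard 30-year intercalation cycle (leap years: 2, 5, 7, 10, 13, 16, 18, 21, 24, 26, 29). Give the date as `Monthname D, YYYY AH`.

Dhu al-Qa'dah 8, 1111 AH

The source date corresponds to 27 April 1700 in the Gregorian calendar (JDN 2342089).
That day falls on 8 Dhu al-Qa'dah 1111 AH in the tabular Islamic calendar.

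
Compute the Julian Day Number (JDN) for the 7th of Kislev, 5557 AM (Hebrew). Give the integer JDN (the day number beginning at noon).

In the Gregorian calendar the same day is 7 December 1796.
JDN 2451545 is 1 January 2000 CE (Gregorian); the target day is −74168 days from there, so JDN = 2377377.

2377377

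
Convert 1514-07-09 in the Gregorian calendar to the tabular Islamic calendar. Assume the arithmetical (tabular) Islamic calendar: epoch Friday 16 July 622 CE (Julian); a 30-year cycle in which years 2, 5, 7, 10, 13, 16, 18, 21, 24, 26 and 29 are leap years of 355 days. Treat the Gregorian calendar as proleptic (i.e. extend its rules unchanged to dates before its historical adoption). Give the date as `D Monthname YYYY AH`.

Julian Day Number of the source date = 2274226.
Converting JDN 2274226 to the tabular Islamic calendar gives 6 Jumada al-Awwal 920 AH.

6 Jumada al-Awwal 920 AH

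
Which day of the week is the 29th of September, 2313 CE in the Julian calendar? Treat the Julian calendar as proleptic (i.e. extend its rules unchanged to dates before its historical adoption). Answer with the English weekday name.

This is JDN 2566153 (15 October 2313 Gregorian).
JDN 2566153 mod 7 = 2, and JDN 0 was a Monday, so this is a Wednesday.

Wednesday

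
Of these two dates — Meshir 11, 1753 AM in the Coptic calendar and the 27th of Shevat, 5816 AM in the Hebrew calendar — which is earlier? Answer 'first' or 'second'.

first

First date → JDN 2465108; second date → JDN 2472043.
JDN 2465108 < JDN 2472043, so the first date is earlier.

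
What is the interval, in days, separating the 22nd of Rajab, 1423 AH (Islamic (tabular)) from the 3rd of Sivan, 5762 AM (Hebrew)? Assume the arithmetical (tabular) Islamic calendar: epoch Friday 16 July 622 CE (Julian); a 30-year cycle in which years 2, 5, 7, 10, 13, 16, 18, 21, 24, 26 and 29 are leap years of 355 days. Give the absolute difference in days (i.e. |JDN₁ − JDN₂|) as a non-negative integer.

138

First date → JDN 2452547; second date → JDN 2452409.
The interval is |2452547 − 2452409| = 138 days.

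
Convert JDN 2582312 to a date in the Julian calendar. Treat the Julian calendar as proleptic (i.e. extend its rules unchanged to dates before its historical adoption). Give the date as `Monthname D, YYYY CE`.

JDN 2582312 is 11 January 2358 in the Gregorian calendar.
In the Julian calendar that day is December 26, 2357 CE.

December 26, 2357 CE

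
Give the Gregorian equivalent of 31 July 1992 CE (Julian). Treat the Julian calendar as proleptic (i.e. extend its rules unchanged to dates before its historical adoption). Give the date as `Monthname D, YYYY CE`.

August 13, 1992 CE

At this point the Julian calendar is 13 days behind the Gregorian.
31 July 1992 Julian + 13 days → 13 August 1992 Gregorian.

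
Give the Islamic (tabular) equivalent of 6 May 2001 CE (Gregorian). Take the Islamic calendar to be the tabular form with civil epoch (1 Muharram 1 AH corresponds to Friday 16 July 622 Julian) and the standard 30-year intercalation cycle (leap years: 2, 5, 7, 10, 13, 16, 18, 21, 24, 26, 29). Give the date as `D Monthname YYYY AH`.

12 Safar 1422 AH

Both dates share Julian Day Number 2452036; in the tabular Islamic calendar that is 12 Safar 1422 AH.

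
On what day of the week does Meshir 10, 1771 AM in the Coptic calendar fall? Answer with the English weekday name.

Equivalently 17 February 2055 Gregorian, JDN 2471681.
Since JDN mod 7 = 2 (0 = Monday), the day is Wednesday.

Wednesday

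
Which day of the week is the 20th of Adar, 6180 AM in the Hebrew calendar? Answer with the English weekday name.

This is JDN 2605011 (5 March 2420 Gregorian).
Since JDN mod 7 = 3 (0 = Monday), the day is Thursday.

Thursday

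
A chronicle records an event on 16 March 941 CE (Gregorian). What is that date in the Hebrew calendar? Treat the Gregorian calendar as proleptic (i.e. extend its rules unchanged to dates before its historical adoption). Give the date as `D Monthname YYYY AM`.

9 Adar II 4701 AM

Both dates share Julian Day Number 2064828; in the Hebrew calendar that is 9 Adar II 4701 AM.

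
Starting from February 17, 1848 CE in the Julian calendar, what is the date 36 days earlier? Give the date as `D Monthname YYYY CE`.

The starting date is JDN 2396087; 2396087 − 36 = 2396051.
JDN 2396051 corresponds to 12 January 1848 CE.

12 January 1848 CE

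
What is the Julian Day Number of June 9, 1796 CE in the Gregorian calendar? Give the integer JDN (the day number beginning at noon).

2377196

JDN 2451545 is 1 January 2000 CE (Gregorian); the target day is −74349 days from there, so JDN = 2377196.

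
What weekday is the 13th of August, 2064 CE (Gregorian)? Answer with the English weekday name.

JDN 2475146 mod 7 = 2, and JDN 0 was a Monday, so this is a Wednesday.

Wednesday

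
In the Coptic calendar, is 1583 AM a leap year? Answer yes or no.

1583 mod 4 = 3; in the Coptic calendar a year is leap when year mod 4 = 3, so it is a leap year.

yes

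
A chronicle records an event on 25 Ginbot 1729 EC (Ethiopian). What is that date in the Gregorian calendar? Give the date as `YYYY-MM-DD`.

Both dates share Julian Day Number 2355637; in the Gregorian calendar that is 31 May 1737 CE.

1737-05-31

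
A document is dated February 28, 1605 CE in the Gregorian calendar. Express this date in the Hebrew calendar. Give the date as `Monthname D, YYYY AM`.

Both dates share Julian Day Number 2307333; in the Hebrew calendar that is 10 Adar 5365 AM.

Adar 10, 5365 AM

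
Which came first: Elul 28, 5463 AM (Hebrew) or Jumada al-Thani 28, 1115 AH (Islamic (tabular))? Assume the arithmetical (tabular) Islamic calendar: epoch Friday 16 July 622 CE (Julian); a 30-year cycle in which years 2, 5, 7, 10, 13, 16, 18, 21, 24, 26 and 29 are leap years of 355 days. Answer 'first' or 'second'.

first

First date → JDN 2343319; second date → JDN 2343379.
JDN 2343319 < JDN 2343379, so the first date is earlier.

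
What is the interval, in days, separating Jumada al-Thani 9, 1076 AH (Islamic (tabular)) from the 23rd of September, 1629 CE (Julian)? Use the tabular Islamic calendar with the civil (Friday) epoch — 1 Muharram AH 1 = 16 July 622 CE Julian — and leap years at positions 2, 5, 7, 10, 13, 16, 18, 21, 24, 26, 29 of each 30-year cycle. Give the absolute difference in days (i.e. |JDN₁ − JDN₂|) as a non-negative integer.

JDN of the first date = 2329540.
JDN of the second date = 2316316.
|2316316 − 2329540| = 13224.

13224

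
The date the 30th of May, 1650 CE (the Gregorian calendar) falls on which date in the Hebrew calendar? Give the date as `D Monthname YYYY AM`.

Both dates share Julian Day Number 2323860; in the Hebrew calendar that is 29 Iyar 5410 AM.

29 Iyar 5410 AM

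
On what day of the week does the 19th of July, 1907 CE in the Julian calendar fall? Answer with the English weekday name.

Thursday

This is JDN 2417789 (1 August 1907 Gregorian).
Since JDN mod 7 = 3 (0 = Monday), the day is Thursday.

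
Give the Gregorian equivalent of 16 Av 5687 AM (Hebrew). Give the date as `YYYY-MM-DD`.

Both dates share Julian Day Number 2425107; in the Gregorian calendar that is 14 August 1927 CE.

1927-08-14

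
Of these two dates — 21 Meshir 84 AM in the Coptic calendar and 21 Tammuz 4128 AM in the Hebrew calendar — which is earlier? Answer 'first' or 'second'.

First date → JDN 1855516; second date → JDN 1855644.
JDN 1855516 < JDN 1855644, so the first date is earlier.

first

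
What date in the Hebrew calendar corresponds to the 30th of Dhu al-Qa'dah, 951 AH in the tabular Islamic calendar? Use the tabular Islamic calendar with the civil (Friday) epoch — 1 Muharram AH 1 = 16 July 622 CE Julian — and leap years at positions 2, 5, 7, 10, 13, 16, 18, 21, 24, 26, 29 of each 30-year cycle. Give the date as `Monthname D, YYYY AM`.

Shevat 30, 5305 AM

The source date corresponds to 22 February 1545 in the proleptic Gregorian calendar (JDN 2285412).
That day falls on 30 Shevat 5305 AM in the Hebrew calendar.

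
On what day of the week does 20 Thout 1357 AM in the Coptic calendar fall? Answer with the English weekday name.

Thursday

In the Gregorian calendar this is 27 September 1640 (JDN 2320328).
2320328 ≡ 3 (mod 7); counting from Monday = 0 gives Thursday.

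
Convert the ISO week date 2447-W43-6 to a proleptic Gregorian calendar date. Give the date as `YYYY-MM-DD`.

ISO week 1 of 2447 is the week containing the first Thursday of 2447.
Week 43, day 6 (Saturday) lands on 2447-10-26.

2447-10-26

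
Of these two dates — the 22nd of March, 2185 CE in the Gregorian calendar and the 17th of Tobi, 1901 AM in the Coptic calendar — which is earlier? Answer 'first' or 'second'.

second

Converting both to JDN: 2519196 vs 2519141; the smaller is the second.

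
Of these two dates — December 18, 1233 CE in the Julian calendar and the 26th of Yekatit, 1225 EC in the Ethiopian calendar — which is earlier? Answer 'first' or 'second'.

First date → JDN 2171763; second date → JDN 2171462.
JDN 2171462 < JDN 2171763, so the second date is earlier.

second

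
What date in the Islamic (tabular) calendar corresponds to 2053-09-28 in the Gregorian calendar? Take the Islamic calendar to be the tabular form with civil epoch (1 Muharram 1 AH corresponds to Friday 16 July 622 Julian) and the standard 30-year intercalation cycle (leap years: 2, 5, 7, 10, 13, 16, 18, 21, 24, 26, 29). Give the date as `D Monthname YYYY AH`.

14 Safar 1476 AH

Both dates share Julian Day Number 2471174; in the tabular Islamic calendar that is 14 Safar 1476 AH.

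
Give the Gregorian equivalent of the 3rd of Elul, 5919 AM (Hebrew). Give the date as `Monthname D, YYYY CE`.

August 17, 2159 CE

Julian Day Number of the source date = 2509847.
Converting JDN 2509847 to the Gregorian calendar gives 17 August 2159 CE.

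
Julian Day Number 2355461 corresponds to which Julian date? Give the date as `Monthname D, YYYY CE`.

The Gregorian equivalent of JDN 2355461 is 6 December 1736.
In the Julian calendar that day is November 25, 1736 CE.

November 25, 1736 CE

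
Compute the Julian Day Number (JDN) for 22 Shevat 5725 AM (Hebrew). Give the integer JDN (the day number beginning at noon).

2438786

In the Gregorian calendar the same day is 25 January 1965.
JDN 2400001 is 17 November 1858 CE (Gregorian), MJD 0; the target day is +38785 days from there, so JDN = 2438786.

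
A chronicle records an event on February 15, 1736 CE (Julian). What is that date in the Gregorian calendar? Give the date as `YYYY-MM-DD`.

1736-02-26

At this point the Julian calendar is 11 days behind the Gregorian.
15 February 1736 Julian + 11 days → 26 February 1736 Gregorian.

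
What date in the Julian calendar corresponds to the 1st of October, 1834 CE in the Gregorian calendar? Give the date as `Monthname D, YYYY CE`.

September 19, 1834 CE

The Julian–Gregorian offset here is 12 days (Julian trailing).
1 October 1834 Gregorian − 12 days → 19 September 1834 Julian.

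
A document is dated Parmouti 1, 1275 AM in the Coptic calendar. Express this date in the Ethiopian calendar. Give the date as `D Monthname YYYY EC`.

Both dates share Julian Day Number 2290568; in the Ethiopian calendar that is 1 Miyazya 1551 EC.

1 Miyazya 1551 EC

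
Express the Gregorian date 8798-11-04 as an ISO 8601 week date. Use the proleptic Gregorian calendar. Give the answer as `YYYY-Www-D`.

8798-W45-3

The weekday is Wednesday (ISO weekday 3).
That Wednesday belongs to ISO week 45 of ISO year 8798.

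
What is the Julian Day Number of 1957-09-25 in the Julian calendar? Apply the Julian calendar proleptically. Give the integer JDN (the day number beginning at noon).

2436120

In the Gregorian calendar the same day is 8 October 1957.
JDN 2451545 is 1 January 2000 CE (Gregorian); the target day is −15425 days from there, so JDN = 2436120.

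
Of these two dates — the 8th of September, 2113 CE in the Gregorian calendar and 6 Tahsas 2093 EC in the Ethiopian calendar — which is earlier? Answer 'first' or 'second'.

Converting both to JDN: 2493068 vs 2488419; the smaller is the second.

second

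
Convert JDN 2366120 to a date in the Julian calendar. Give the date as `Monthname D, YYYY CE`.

January 31, 1766 CE

JDN 2366120 is 11 February 1766 in the Gregorian calendar.
In the Julian calendar that day is January 31, 1766 CE.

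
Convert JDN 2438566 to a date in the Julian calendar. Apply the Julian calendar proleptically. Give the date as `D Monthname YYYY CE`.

The Gregorian equivalent of JDN 2438566 is 19 June 1964.
In the Julian calendar that day is 6 June 1964 CE.

6 June 1964 CE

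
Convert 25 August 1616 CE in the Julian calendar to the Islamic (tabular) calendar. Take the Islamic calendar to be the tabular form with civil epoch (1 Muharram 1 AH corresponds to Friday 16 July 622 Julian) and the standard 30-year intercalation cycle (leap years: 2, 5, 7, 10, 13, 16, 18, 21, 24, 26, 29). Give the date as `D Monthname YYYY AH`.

Both dates share Julian Day Number 2311539; in the tabular Islamic calendar that is 22 Sha'ban 1025 AH.

22 Sha'ban 1025 AH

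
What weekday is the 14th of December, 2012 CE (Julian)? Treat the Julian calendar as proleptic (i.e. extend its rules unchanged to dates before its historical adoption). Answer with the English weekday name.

This is JDN 2456289 (27 December 2012 Gregorian).
JDN 2456289 mod 7 = 3, and JDN 0 was a Monday, so this is a Thursday.

Thursday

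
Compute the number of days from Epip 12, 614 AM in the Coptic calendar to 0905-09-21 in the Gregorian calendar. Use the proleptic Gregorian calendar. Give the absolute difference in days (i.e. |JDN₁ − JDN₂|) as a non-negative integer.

2629

JDN of the first date = 2049239.
JDN of the second date = 2051868.
|2051868 − 2049239| = 2629.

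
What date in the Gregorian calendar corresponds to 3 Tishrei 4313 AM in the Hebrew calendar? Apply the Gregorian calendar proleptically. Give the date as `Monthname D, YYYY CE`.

Both dates share Julian Day Number 1922926; in the Gregorian calendar that is 9 September 552 CE.

September 9, 552 CE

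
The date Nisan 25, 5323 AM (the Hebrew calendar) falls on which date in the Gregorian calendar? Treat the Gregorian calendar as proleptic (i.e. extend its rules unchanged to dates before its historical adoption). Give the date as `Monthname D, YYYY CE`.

Both dates share Julian Day Number 2292051; in the Gregorian calendar that is 28 April 1563 CE.

April 28, 1563 CE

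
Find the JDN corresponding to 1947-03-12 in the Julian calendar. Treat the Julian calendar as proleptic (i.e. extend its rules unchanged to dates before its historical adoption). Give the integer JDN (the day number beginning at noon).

2432270

Equivalently 25 March 1947 (Gregorian).
JDN 2299161 is 15 October 1582 CE (Gregorian); the target day is +133109 days from there, so JDN = 2432270.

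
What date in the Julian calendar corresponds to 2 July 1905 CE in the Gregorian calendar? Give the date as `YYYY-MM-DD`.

For dates in this range the Gregorian date is 13 days ahead of the Julian.
2 July 1905 Gregorian − 13 days → 19 June 1905 Julian.

1905-06-19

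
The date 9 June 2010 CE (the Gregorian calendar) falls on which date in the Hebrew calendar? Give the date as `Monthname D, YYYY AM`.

Sivan 27, 5770 AM

Julian Day Number of the source date = 2455357.
Converting JDN 2455357 to the Hebrew calendar gives 27 Sivan 5770 AM.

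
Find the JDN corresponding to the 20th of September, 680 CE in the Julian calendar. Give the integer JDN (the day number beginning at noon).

Equivalently 23 September 680 (proleptic Gregorian).
JDN 2451545 is 1 January 2000 CE (Gregorian); the target day is −481854 days from there, so JDN = 1969691.

1969691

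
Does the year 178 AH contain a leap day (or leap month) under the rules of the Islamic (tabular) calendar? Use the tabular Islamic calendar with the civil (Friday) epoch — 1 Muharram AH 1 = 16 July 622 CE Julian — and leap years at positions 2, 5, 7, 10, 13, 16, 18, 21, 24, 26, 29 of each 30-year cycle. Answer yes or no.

no

Year 178 AH is year 28 of its 30-year cycle; leap positions are 2, 5, 7, 10, 13, 16, 18, 21, 24, 26, 29, so it is a common year (354 days).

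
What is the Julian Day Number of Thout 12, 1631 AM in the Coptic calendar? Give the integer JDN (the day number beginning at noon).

2420398

Equivalently 22 September 1914 (Gregorian).
JDN 2400001 is 17 November 1858 CE (Gregorian), MJD 0; the target day is +20397 days from there, so JDN = 2420398.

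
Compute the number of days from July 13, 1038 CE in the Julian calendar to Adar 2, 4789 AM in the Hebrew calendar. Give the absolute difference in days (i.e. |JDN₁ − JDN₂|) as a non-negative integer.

3432

JDN of the first date = 2100381.
JDN of the second date = 2096949.
|2096949 − 2100381| = 3432.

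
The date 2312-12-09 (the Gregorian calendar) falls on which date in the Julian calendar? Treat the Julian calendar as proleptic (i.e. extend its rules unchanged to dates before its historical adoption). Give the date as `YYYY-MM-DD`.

2312-11-23

The Julian–Gregorian offset here is 16 days (Julian trailing).
9 December 2312 Gregorian − 16 days → 23 November 2312 Julian.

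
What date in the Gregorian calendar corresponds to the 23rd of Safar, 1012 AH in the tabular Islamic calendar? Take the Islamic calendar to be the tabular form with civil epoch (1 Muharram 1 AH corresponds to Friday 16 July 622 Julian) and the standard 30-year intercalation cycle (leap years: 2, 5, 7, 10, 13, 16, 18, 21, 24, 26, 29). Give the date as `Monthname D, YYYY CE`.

August 2, 1603 CE

Both dates share Julian Day Number 2306757; in the Gregorian calendar that is 2 August 1603 CE.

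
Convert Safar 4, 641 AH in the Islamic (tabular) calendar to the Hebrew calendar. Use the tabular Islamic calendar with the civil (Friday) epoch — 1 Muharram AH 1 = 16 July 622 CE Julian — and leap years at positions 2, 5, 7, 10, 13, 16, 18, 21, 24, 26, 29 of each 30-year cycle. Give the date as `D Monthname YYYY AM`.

5 Av 5003 AM

Both dates share Julian Day Number 2175268; in the Hebrew calendar that is 5 Av 5003 AM.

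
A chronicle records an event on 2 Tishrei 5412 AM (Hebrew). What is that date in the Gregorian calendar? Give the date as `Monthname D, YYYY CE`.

Both dates share Julian Day Number 2324335; in the Gregorian calendar that is 17 September 1651 CE.

September 17, 1651 CE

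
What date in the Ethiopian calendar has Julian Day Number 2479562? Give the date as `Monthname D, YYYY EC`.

JDN 2479562 is 15 September 2076 in the Gregorian calendar.
In the Ethiopian calendar that day is Meskerem 5, 2069 EC.

Meskerem 5, 2069 EC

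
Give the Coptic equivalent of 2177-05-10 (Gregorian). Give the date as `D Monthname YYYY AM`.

1 Pashons 1893 AM

Both dates share Julian Day Number 2516323; in the Coptic calendar that is 1 Pashons 1893 AM.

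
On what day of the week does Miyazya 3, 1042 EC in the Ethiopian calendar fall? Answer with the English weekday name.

Equivalently 4 April 1050 Gregorian, JDN 2104658.
Since JDN mod 7 = 3 (0 = Monday), the day is Thursday.

Thursday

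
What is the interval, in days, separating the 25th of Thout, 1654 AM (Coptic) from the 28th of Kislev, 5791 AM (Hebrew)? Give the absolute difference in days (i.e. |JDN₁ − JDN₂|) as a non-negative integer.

JDN of the first date = 2428812.
JDN of the second date = 2462860.
|2462860 − 2428812| = 34048.

34048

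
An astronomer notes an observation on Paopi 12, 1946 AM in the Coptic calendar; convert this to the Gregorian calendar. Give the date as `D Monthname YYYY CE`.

24 October 2229 CE

Julian Day Number of the source date = 2535482.
Converting JDN 2535482 to the Gregorian calendar gives 24 October 2229 CE.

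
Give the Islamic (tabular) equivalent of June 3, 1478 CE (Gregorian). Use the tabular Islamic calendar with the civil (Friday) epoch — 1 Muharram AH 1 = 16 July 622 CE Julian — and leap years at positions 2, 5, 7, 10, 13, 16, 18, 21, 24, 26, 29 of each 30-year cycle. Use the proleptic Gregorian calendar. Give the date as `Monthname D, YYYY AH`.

Both dates share Julian Day Number 2261042; in the tabular Islamic calendar that is 22 Safar 883 AH.

Safar 22, 883 AH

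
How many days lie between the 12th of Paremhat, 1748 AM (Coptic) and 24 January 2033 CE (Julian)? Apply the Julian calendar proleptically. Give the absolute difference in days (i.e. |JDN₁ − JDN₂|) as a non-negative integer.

First date → JDN 2463313; second date → JDN 2463635.
The interval is |2463313 − 2463635| = 322 days.

322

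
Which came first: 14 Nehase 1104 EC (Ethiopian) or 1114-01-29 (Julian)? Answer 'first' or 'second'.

The two dates have Julian Day Numbers 2127435 and 2127975 respectively.
Since 2127435 < 2127975, the first date comes first.

first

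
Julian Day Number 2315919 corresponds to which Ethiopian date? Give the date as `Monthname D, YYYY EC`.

JDN 2315919 is 1 September 1628 in the Gregorian calendar.
In the Ethiopian calendar that day is Nehase 29, 1620 EC.

Nehase 29, 1620 EC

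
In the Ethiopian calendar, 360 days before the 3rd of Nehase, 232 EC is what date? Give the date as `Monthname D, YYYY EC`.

The starting date is JDN 1808926; 1808926 − 360 = 1808566.
JDN 1808566 corresponds to Nehase 9, 231 EC.

Nehase 9, 231 EC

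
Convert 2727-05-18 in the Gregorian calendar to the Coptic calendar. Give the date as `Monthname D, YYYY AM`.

Both dates share Julian Day Number 2717213; in the Coptic calendar that is 4 Pashons 2443 AM.

Pashons 4, 2443 AM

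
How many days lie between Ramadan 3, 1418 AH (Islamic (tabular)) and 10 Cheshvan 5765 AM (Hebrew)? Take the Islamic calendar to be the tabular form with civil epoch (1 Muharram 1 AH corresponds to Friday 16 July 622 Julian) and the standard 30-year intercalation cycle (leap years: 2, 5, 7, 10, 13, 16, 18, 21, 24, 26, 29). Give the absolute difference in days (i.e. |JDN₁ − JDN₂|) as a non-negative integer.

JDN of the first date = 2450816.
JDN of the second date = 2453304.
|2453304 − 2450816| = 2488.

2488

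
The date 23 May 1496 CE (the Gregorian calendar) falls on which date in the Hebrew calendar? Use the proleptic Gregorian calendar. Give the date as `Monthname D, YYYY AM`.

Both dates share Julian Day Number 2267606; in the Hebrew calendar that is 2 Sivan 5256 AM.

Sivan 2, 5256 AM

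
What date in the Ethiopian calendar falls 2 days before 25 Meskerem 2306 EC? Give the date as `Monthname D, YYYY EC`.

Counting 2 days back from JDN 2566146 reaches JDN 2566144, which is Meskerem 23, 2306 EC.

Meskerem 23, 2306 EC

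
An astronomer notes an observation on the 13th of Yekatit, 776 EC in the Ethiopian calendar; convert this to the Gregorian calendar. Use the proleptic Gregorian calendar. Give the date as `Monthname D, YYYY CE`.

February 12, 784 CE

Both dates share Julian Day Number 2007452; in the Gregorian calendar that is 12 February 784 CE.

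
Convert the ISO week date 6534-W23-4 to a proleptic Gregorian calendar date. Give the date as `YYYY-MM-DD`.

6534-06-10

ISO week 1 of 6534 is the week containing the first Thursday of 6534.
Week 23, day 4 (Thursday) lands on 6534-06-10.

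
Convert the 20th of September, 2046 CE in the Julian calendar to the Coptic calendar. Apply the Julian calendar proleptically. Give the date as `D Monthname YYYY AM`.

Both dates share Julian Day Number 2468622; in the Coptic calendar that is 23 Thout 1763 AM.

23 Thout 1763 AM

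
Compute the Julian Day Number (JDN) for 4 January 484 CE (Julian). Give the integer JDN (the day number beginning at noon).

1897842

In the proleptic Gregorian calendar the same day is 5 January 484.
JDN 2451545 is 1 January 2000 CE (Gregorian); the target day is −553703 days from there, so JDN = 1897842.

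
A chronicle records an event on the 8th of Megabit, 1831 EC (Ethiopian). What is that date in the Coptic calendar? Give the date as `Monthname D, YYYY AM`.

Paremhat 8, 1555 AM

Both dates share Julian Day Number 2392815; in the Coptic calendar that is 8 Paremhat 1555 AM.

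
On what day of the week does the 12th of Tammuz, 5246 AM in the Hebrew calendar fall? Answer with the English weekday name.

This is JDN 2263985 (24 June 1486 Gregorian).
JDN 2263985 mod 7 = 3, and JDN 0 was a Monday, so this is a Thursday.

Thursday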